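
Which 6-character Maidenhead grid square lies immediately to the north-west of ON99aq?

ON89xr

Longitude subsquare a = 0; −1 → -1, wraps to 23 = x, carry into square.
Longitude square 9; −1 → 8.
Latitude subsquare q = 16; +1 → 17 = r.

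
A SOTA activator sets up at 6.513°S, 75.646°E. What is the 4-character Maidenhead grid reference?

MI73

Add 180° to longitude and 90° to latitude: 255.65, 83.49.
Field (20°×10°, letters A–R): 255.65/20 → 12 → M, 83.49/10 → 8 → I; chars MI.
Square (2°×1°, digits 0–9): 15.65/2 → 7, 3.49/1 → 3; chars 73.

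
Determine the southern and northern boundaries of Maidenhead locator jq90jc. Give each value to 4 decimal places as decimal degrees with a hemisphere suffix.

70.0833° N, 70.1250° N

Field J=9, Q=16: +9·20° lon, +16·10° lat → SW at lon 0°, lat 70°.
Square 9, 0: +9·2° lon, +0·1° lat → SW at lon 18°, lat 70°.
Subsquare j=9, c=2: +9·0.0833333° lon, +2·0.0416667° lat → SW at lon 18.75°, lat 70.0833°.
Cell spans 0.0833333° lon × 0.0416667° lat.
south 70.0833° N, north 70.1250° N.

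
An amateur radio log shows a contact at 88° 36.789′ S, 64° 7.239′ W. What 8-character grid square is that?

FA71wj52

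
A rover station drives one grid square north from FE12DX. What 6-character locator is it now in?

Latitude subsquare x = 23; +1 → 24, wraps to 0 = a, carry into square.
Latitude square 2; +1 → 3.
The longitude characters are unchanged.

FE13da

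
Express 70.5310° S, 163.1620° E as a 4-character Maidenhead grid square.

RB19

Shift to the Maidenhead origin (180°W, 90°S): lon 343.16, lat 19.47.
Field: lon ⌊343.16/20⌋ = 17 → R; lat ⌊19.47/10⌋ = 1 → B.
Square: lon ⌊3.16/2⌋ = 1; lat ⌊9.47/1⌋ = 9.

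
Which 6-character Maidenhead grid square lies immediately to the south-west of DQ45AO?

DQ35xn

Longitude subsquare a = 0; −1 → -1, wraps to 23 = x, carry into square.
Longitude square 4; −1 → 3.
Latitude subsquare o = 14; −1 → 13 = n.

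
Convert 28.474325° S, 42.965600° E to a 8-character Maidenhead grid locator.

Add 180° to longitude and 90° to latitude: 222.96560, 61.52567.
Field: 222.96560/20 → 11 → L, 61.52567/10 → 6 → G; chars LG.
Square: 2.96560/2 → 1, 1.52567/1 → 1; chars 11.
Subsquare: 0.96560/0.0833333 → 11 → l, 0.52567/0.0416667 → 12 → m; chars lm.
Extended square: 0.04893/0.00833333 → 5, 0.02567/0.00416667 → 6; chars 56.

LG11lm56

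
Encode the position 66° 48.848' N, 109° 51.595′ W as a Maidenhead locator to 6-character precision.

DP56bt

Add 180° to longitude and 90° to latitude: 70.1401, 156.8141.
Field: 70.1401/20 → 3 → D, 156.8141/10 → 15 → P; chars DP.
Square: 10.1401/2 → 5, 6.8141/1 → 6; chars 56.
Subsquare: 0.1401/0.0833333 → 1 → b, 0.8141/0.0416667 → 19 → t; chars bt.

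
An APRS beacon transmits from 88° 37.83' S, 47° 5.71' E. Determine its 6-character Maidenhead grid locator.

LA31ni

Shift to the Maidenhead origin (180°W, 90°S): lon 227.0952, lat 1.3695.
Field: 227.0952/20 → 11 → L, 1.3695/10 → 0 → A; chars LA.
Square: 7.0952/2 → 3, 1.3695/1 → 1; chars 31.
Subsquare: 1.0952/0.0833333 → 13 → n, 0.3695/0.0416667 → 8 → i; chars ni.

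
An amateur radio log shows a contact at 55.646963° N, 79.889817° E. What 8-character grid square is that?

MO95wp65

Add 180° to longitude and 90° to latitude: 259.88982, 145.64696.
Field: lon ⌊259.88982/20⌋ = 12 → M; lat ⌊145.64696/10⌋ = 14 → O.
Square: lon ⌊19.88982/2⌋ = 9; lat ⌊5.64696/1⌋ = 5.
Subsquare: lon ⌊1.88982/0.0833333⌋ = 22 → w; lat ⌊0.64696/0.0416667⌋ = 15 → p.
Extended square: lon ⌊0.05648/0.00833333⌋ = 6; lat ⌊0.02196/0.00416667⌋ = 5.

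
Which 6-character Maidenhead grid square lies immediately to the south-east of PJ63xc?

PJ73ab

Longitude subsquare x = 23; +1 → 24, wraps to 0 = a, carry into square.
Longitude square 6; +1 → 7.
Latitude subsquare c = 2; −1 → 1 = b.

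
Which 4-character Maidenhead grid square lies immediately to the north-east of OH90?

PH01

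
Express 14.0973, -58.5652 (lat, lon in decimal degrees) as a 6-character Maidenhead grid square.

Add 180° to longitude and 90° to latitude: 121.4348, 104.0973.
Field: 121.4348/20 → 6 → G, 104.0973/10 → 10 → K; chars GK.
Square: 1.4348/2 → 0, 4.0973/1 → 4; chars 04.
Subsquare: 1.4348/0.0833333 → 17 → r, 0.0973/0.0416667 → 2 → c; chars rc.

GK04rc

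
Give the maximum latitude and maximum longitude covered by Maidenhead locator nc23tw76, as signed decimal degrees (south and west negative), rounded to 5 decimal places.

Field N=13, C=2: +13·20° lon, +2·10° lat → SW at lon 80°, lat -70°.
Square 2, 3: +2·2° lon, +3·1° lat → SW at lon 84°, lat -67°.
Subsquare t=19, w=22: +19·0.0833333° lon, +22·0.0416667° lat → SW at lon 85.5833°, lat -66.0833°.
Extended square 7, 6: +7·0.00833333° lon, +6·0.00416667° lat → SW at lon 85.6417°, lat -66.0583°.
Cell spans 0.00833333° lon × 0.00416667° lat. NE corner is SW corner plus one full cell.
latitude -66.05417, longitude 85.65000.

-66.05417, 85.65000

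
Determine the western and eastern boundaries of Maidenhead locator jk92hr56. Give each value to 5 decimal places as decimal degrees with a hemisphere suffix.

18.62500° E, 18.63333° E

Field J=9, K=10: +9·20° lon, +10·10° lat → SW at lon 0°, lat 10°.
Square 9, 2: +9·2° lon, +2·1° lat → SW at lon 18°, lat 12°.
Subsquare h=7, r=17: +7·0.0833333° lon, +17·0.0416667° lat → SW at lon 18.5833°, lat 12.7083°.
Extended square 5, 6: +5·0.00833333° lon, +6·0.00416667° lat → SW at lon 18.625°, lat 12.7333°.
Cell spans 0.00833333° lon × 0.00416667° lat.
west 18.62500° E, east 18.63333° E.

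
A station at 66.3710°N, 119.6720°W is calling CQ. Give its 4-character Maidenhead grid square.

DP06

Offset from 180°W / 90°S: lon 60.33°, lat 156.37°.
Field: lon ⌊60.33/20⌋ = 3 → D; lat ⌊156.37/10⌋ = 15 → P.
Square: lon ⌊0.33/2⌋ = 0; lat ⌊6.37/1⌋ = 6.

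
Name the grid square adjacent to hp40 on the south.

HO49

Latitude square 0; −1 → -1, wraps to 9, carry into field.
Latitude field P = 15; −1 → 14 = O.
The longitude characters are unchanged.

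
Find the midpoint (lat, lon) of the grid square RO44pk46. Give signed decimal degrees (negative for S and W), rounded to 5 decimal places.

54.44375, 169.28750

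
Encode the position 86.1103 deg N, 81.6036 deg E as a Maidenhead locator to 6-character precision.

NR06tc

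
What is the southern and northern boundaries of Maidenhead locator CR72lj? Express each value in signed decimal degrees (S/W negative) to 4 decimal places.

82.3750, 82.4167

Field C=2, R=17: +2·20° lon, +17·10° lat → SW at lon -140°, lat 80°.
Square 7, 2: +7·2° lon, +2·1° lat → SW at lon -126°, lat 82°.
Subsquare l=11, j=9: +11·0.0833333° lon, +9·0.0416667° lat → SW at lon -125.083°, lat 82.375°.
Cell spans 0.0833333° lon × 0.0416667° lat.
south 82.3750, north 82.4167.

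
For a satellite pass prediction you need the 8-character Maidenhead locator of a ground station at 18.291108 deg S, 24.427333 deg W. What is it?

Shift to the Maidenhead origin (180°W, 90°S): lon 155.57267, lat 71.70889.
Field: 155.57267/20 → 7 → H, 71.70889/10 → 7 → H; chars HH.
Square: 15.57267/2 → 7, 1.70889/1 → 1; chars 71.
Subsquare: 1.57267/0.0833333 → 18 → s, 0.70889/0.0416667 → 17 → r; chars sr.
Extended square: 0.07267/0.00833333 → 8, 0.00056/0.00416667 → 0; chars 80.

HH71sr80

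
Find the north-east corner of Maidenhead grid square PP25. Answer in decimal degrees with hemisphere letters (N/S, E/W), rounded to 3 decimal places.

Field P=15, P=15: +15·20° lon, +15·10° lat → SW at lon 120°, lat 60°.
Square 2, 5: +2·2° lon, +5·1° lat → SW at lon 124°, lat 65°.
Cell spans 2° lon × 1° lat. NE corner is SW corner plus one full cell.
latitude 66.000° N, longitude 126.000° E.

66.000° N, 126.000° E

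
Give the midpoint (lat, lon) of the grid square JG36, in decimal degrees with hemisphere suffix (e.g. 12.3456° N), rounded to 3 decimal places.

23.500° S, 7.000° E

Field J=9, G=6: +9·20° lon, +6·10° lat → SW at lon 0°, lat -30°.
Square 3, 6: +3·2° lon, +6·1° lat → SW at lon 6°, lat -24°.
Cell spans 2° lon × 1° lat. Centre is SW corner plus half of each.
latitude 23.500° S, longitude 7.000° E.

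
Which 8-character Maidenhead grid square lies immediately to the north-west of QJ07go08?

Longitude extended square 0; −1 → -1, wraps to 9, carry into subsquare.
Longitude subsquare g = 6; −1 → 5 = f.
Latitude extended square 8; +1 → 9.

QJ07fo99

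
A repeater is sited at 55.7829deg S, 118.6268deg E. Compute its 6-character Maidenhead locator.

OD94hf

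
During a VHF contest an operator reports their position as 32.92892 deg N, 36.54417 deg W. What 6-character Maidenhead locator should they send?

Offset from 180°W / 90°S: lon 143.4558°, lat 122.9289°.
Field (20°×10°, letters A–R): 143.4558/20 → 7 → H, 122.9289/10 → 12 → M; chars HM.
Square (2°×1°, digits 0–9): 3.4558/2 → 1, 2.9289/1 → 2; chars 12.
Subsquare (5′×2.5′, letters a–x): 1.4558/0.0833333 → 17 → r, 0.9289/0.0416667 → 22 → w; chars rw.

HM12rw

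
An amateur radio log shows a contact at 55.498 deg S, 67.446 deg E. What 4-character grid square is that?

MD34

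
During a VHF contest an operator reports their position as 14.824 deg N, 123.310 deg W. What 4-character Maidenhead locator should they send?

Offset from 180°W / 90°S: lon 56.69°, lat 104.82°.
Field (20°×10°, letters A–R): 56.69/20 → 2 → C, 104.82/10 → 10 → K; chars CK.
Square (2°×1°, digits 0–9): 16.69/2 → 8, 4.82/1 → 4; chars 84.

CK84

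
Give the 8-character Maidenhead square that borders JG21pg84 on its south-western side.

JG21pg73

Longitude extended square 8; −1 → 7.
Latitude extended square 4; −1 → 3.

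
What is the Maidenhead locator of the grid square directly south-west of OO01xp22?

OO01xp11

Longitude extended square 2; −1 → 1.
Latitude extended square 2; −1 → 1.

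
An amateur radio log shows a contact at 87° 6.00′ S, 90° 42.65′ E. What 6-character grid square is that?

NA52iv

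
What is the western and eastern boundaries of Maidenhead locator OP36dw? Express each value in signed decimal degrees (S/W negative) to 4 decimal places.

106.2500, 106.3333

Field O=14, P=15: +14·20° lon, +15·10° lat → SW at lon 100°, lat 60°.
Square 3, 6: +3·2° lon, +6·1° lat → SW at lon 106°, lat 66°.
Subsquare d=3, w=22: +3·0.0833333° lon, +22·0.0416667° lat → SW at lon 106.25°, lat 66.9167°.
Cell spans 0.0833333° lon × 0.0416667° lat.
west 106.2500, east 106.3333.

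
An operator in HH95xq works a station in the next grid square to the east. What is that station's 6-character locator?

Longitude subsquare x = 23; +1 → 24, wraps to 0 = a, carry into square.
Longitude square 9; +1 → 10, wraps to 0, carry into field.
Longitude field H = 7; +1 → 8 = I.
The latitude characters are unchanged.

IH05aq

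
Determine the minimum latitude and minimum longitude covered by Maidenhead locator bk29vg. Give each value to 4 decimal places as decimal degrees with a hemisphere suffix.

19.2500° N, 154.2500° W

Field B=1, K=10: +1·20° lon, +10·10° lat → SW at lon -160°, lat 10°.
Square 2, 9: +2·2° lon, +9·1° lat → SW at lon -156°, lat 19°.
Subsquare v=21, g=6: +21·0.0833333° lon, +6·0.0416667° lat → SW at lon -154.25°, lat 19.25°.
latitude 19.2500° N, longitude 154.2500° W.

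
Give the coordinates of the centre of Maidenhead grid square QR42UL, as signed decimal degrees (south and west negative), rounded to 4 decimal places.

Field Q=16, R=17: +16·20° lon, +17·10° lat → SW at lon 140°, lat 80°.
Square 4, 2: +4·2° lon, +2·1° lat → SW at lon 148°, lat 82°.
Subsquare u=20, l=11: +20·0.0833333° lon, +11·0.0416667° lat → SW at lon 149.667°, lat 82.4583°.
Cell spans 0.0833333° lon × 0.0416667° lat. Centre is SW corner plus half of each.
latitude 82.4792, longitude 149.7083.

82.4792, 149.7083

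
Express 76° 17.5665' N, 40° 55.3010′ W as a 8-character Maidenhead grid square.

GQ96mh90

Shift to the Maidenhead origin (180°W, 90°S): lon 139.07832, lat 166.29278.
Field: 139.07832/20 → 6 → G, 166.29278/10 → 16 → Q; chars GQ.
Square: 19.07832/2 → 9, 6.29278/1 → 6; chars 96.
Subsquare: 1.07832/0.0833333 → 12 → m, 0.29278/0.0416667 → 7 → h; chars mh.
Extended square: 0.07832/0.00833333 → 9, 0.00111/0.00416667 → 0; chars 90.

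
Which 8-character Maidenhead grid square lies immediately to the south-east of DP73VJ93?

DP73wj02

Longitude extended square 9; +1 → 10, wraps to 0, carry into subsquare.
Longitude subsquare v = 21; +1 → 22 = w.
Latitude extended square 3; −1 → 2.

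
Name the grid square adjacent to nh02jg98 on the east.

NH02kg08

Longitude extended square 9; +1 → 10, wraps to 0, carry into subsquare.
Longitude subsquare j = 9; +1 → 10 = k.
The latitude characters are unchanged.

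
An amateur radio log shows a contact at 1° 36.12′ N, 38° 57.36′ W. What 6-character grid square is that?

HJ01mo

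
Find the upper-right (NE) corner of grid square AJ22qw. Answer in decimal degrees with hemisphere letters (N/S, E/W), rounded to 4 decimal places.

Field A=0, J=9: +0·20° lon, +9·10° lat → SW at lon -180°, lat 0°.
Square 2, 2: +2·2° lon, +2·1° lat → SW at lon -176°, lat 2°.
Subsquare q=16, w=22: +16·0.0833333° lon, +22·0.0416667° lat → SW at lon -174.667°, lat 2.91667°.
Cell spans 0.0833333° lon × 0.0416667° lat. NE corner is SW corner plus one full cell.
latitude 2.9583° N, longitude 174.5833° W.

2.9583° N, 174.5833° W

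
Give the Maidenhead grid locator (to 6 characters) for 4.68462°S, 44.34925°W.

GI75th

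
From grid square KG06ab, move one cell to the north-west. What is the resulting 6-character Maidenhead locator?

JG96xc

Longitude subsquare a = 0; −1 → -1, wraps to 23 = x, carry into square.
Longitude square 0; −1 → -1, wraps to 9, carry into field.
Longitude field K = 10; −1 → 9 = J.
Latitude subsquare b = 1; +1 → 2 = c.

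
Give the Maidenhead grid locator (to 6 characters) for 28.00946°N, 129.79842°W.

Offset from 180°W / 90°S: lon 50.2016°, lat 118.0095°.
Field (20°×10°, letters A–R): 50.2016/20 → 2 → C, 118.0095/10 → 11 → L; chars CL.
Square (2°×1°, digits 0–9): 10.2016/2 → 5, 8.0095/1 → 8; chars 58.
Subsquare (5′×2.5′, letters a–x): 0.2016/0.0833333 → 2 → c, 0.0095/0.0416667 → 0 → a; chars ca.

CL58ca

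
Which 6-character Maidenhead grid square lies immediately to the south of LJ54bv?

LJ54bu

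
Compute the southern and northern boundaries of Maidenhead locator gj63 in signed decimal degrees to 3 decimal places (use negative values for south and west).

3.000, 4.000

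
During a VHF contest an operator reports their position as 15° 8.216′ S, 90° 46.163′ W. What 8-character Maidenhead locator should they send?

Add 180° to longitude and 90° to latitude: 89.23062, 74.86307.
Field: 89.23062/20 → 4 → E, 74.86307/10 → 7 → H; chars EH.
Square: 9.23062/2 → 4, 4.86307/1 → 4; chars 44.
Subsquare: 1.23062/0.0833333 → 14 → o, 0.86307/0.0416667 → 20 → u; chars ou.
Extended square: 0.06395/0.00833333 → 7, 0.02973/0.00416667 → 7; chars 77.

EH44ou77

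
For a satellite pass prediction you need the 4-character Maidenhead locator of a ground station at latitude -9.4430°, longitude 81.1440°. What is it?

Add 180° to longitude and 90° to latitude: 261.14, 80.56.
Field: lon ⌊261.14/20⌋ = 13 → N; lat ⌊80.56/10⌋ = 8 → I.
Square: lon ⌊1.14/2⌋ = 0; lat ⌊0.56/1⌋ = 0.

NI00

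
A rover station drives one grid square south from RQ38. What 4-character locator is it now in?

RQ37

Latitude square 8; −1 → 7.
The longitude characters are unchanged.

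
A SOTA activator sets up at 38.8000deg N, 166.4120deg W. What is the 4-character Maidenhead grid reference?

Offset from 180°W / 90°S: lon 13.59°, lat 128.80°.
Field: 13.59/20 → 0 → A, 128.80/10 → 12 → M; chars AM.
Square: 13.59/2 → 6, 8.80/1 → 8; chars 68.

AM68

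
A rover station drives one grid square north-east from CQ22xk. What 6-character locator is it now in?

CQ32al

Longitude subsquare x = 23; +1 → 24, wraps to 0 = a, carry into square.
Longitude square 2; +1 → 3.
Latitude subsquare k = 10; +1 → 11 = l.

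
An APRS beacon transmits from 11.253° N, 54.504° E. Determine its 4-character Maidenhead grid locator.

LK71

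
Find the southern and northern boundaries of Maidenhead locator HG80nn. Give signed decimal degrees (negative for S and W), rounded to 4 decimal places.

Field H=7, G=6: +7·20° lon, +6·10° lat → SW at lon -40°, lat -30°.
Square 8, 0: +8·2° lon, +0·1° lat → SW at lon -24°, lat -30°.
Subsquare n=13, n=13: +13·0.0833333° lon, +13·0.0416667° lat → SW at lon -22.9167°, lat -29.4583°.
Cell spans 0.0833333° lon × 0.0416667° lat.
south -29.4583, north -29.4167.

-29.4583, -29.4167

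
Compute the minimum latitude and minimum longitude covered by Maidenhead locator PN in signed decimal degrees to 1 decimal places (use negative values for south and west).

40.0, 120.0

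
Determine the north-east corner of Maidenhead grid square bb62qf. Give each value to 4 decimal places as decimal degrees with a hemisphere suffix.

Field B=1, B=1: +1·20° lon, +1·10° lat → SW at lon -160°, lat -80°.
Square 6, 2: +6·2° lon, +2·1° lat → SW at lon -148°, lat -78°.
Subsquare q=16, f=5: +16·0.0833333° lon, +5·0.0416667° lat → SW at lon -146.667°, lat -77.7917°.
Cell spans 0.0833333° lon × 0.0416667° lat. NE corner is SW corner plus one full cell.
latitude 77.7500° S, longitude 146.5833° W.

77.7500° S, 146.5833° W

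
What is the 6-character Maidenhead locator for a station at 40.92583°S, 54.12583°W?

GE29wb

Offset from 180°W / 90°S: lon 125.8742°, lat 49.0742°.
Field (20°×10°, letters A–R): lon ⌊125.8742/20⌋ = 6 → G; lat ⌊49.0742/10⌋ = 4 → E.
Square (2°×1°, digits 0–9): lon ⌊5.8742/2⌋ = 2; lat ⌊9.0742/1⌋ = 9.
Subsquare (5′×2.5′, letters a–x): lon ⌊1.8742/0.0833333⌋ = 22 → w; lat ⌊0.0742/0.0416667⌋ = 1 → b.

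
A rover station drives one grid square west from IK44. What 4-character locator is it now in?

IK34

Longitude square 4; −1 → 3.
The latitude characters are unchanged.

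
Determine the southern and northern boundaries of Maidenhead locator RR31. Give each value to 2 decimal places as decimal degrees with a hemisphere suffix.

81.00° N, 82.00° N

Field R=17, R=17: +17·20° lon, +17·10° lat → SW at lon 160°, lat 80°.
Square 3, 1: +3·2° lon, +1·1° lat → SW at lon 166°, lat 81°.
Cell spans 2° lon × 1° lat.
south 81.00° N, north 82.00° N.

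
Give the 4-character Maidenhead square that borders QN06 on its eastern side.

QN16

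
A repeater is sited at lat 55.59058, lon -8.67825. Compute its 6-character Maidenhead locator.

Offset from 180°W / 90°S: lon 171.3218°, lat 145.5906°.
Field (20°×10°, letters A–R): 171.3218/20 → 8 → I, 145.5906/10 → 14 → O; chars IO.
Square (2°×1°, digits 0–9): 11.3218/2 → 5, 5.5906/1 → 5; chars 55.
Subsquare (5′×2.5′, letters a–x): 1.3218/0.0833333 → 15 → p, 0.5906/0.0416667 → 14 → o; chars po.

IO55po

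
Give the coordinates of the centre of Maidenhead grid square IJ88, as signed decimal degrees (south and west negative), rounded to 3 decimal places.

8.500, -3.000

Field I=8, J=9: +8·20° lon, +9·10° lat → SW at lon -20°, lat 0°.
Square 8, 8: +8·2° lon, +8·1° lat → SW at lon -4°, lat 8°.
Cell spans 2° lon × 1° lat. Centre is SW corner plus half of each.
latitude 8.500, longitude -3.000.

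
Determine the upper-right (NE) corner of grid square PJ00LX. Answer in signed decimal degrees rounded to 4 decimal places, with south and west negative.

1.0000, 121.0000

Field P=15, J=9: +15·20° lon, +9·10° lat → SW at lon 120°, lat 0°.
Square 0, 0: +0·2° lon, +0·1° lat → SW at lon 120°, lat 0°.
Subsquare l=11, x=23: +11·0.0833333° lon, +23·0.0416667° lat → SW at lon 120.917°, lat 0.958333°.
Cell spans 0.0833333° lon × 0.0416667° lat. NE corner is SW corner plus one full cell.
latitude 1.0000, longitude 121.0000.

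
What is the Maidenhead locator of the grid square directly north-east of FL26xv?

FL36aw

Longitude subsquare x = 23; +1 → 24, wraps to 0 = a, carry into square.
Longitude square 2; +1 → 3.
Latitude subsquare v = 21; +1 → 22 = w.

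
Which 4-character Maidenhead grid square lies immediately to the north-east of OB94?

Longitude square 9; +1 → 10, wraps to 0, carry into field.
Longitude field O = 14; +1 → 15 = P.
Latitude square 4; +1 → 5.

PB05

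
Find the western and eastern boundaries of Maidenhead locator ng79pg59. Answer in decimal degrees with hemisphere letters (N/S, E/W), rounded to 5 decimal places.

95.29167° E, 95.30000° E

Field N=13, G=6: +13·20° lon, +6·10° lat → SW at lon 80°, lat -30°.
Square 7, 9: +7·2° lon, +9·1° lat → SW at lon 94°, lat -21°.
Subsquare p=15, g=6: +15·0.0833333° lon, +6·0.0416667° lat → SW at lon 95.25°, lat -20.75°.
Extended square 5, 9: +5·0.00833333° lon, +9·0.00416667° lat → SW at lon 95.2917°, lat -20.7125°.
Cell spans 0.00833333° lon × 0.00416667° lat.
west 95.29167° E, east 95.30000° E.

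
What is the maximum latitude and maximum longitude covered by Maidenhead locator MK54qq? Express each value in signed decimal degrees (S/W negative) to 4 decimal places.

Field M=12, K=10: +12·20° lon, +10·10° lat → SW at lon 60°, lat 10°.
Square 5, 4: +5·2° lon, +4·1° lat → SW at lon 70°, lat 14°.
Subsquare q=16, q=16: +16·0.0833333° lon, +16·0.0416667° lat → SW at lon 71.3333°, lat 14.6667°.
Cell spans 0.0833333° lon × 0.0416667° lat. NE corner is SW corner plus one full cell.
latitude 14.7083, longitude 71.4167.

14.7083, 71.4167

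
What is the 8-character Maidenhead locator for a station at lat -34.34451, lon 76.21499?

Offset from 180°W / 90°S: lon 256.21499°, lat 55.65549°.
Field: 256.21499/20 → 12 → M, 55.65549/10 → 5 → F; chars MF.
Square: 16.21499/2 → 8, 5.65549/1 → 5; chars 85.
Subsquare: 0.21499/0.0833333 → 2 → c, 0.65549/0.0416667 → 15 → p; chars cp.
Extended square: 0.04832/0.00833333 → 5, 0.03049/0.00416667 → 7; chars 57.

MF85cp57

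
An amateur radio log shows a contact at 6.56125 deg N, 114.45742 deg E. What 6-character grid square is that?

OJ76fn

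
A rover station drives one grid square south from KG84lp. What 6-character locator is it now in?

Latitude subsquare p = 15; −1 → 14 = o.
The longitude characters are unchanged.

KG84lo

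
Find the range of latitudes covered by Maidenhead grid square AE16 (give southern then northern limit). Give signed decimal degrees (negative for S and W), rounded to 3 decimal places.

Field A=0, E=4: +0·20° lon, +4·10° lat → SW at lon -180°, lat -50°.
Square 1, 6: +1·2° lon, +6·1° lat → SW at lon -178°, lat -44°.
Cell spans 2° lon × 1° lat.
south -44.000, north -43.000.

-44.000, -43.000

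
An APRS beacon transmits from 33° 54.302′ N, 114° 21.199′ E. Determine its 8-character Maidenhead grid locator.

OM73ev27

Offset from 180°W / 90°S: lon 294.35332°, lat 123.90503°.
Field: 294.35332/20 → 14 → O, 123.90503/10 → 12 → M; chars OM.
Square: 14.35332/2 → 7, 3.90503/1 → 3; chars 73.
Subsquare: 0.35332/0.0833333 → 4 → e, 0.90503/0.0416667 → 21 → v; chars ev.
Extended square: 0.01998/0.00833333 → 2, 0.03003/0.00416667 → 7; chars 27.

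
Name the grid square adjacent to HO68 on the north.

Latitude square 8; +1 → 9.
The longitude characters are unchanged.

HO69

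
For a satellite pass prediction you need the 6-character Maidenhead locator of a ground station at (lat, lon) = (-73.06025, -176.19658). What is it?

AB16vw

Add 180° to longitude and 90° to latitude: 3.8034, 16.9398.
Field (20°×10°, letters A–R): lon ⌊3.8034/20⌋ = 0 → A; lat ⌊16.9398/10⌋ = 1 → B.
Square (2°×1°, digits 0–9): lon ⌊3.8034/2⌋ = 1; lat ⌊6.9398/1⌋ = 6.
Subsquare (5′×2.5′, letters a–x): lon ⌊1.8034/0.0833333⌋ = 21 → v; lat ⌊0.9398/0.0416667⌋ = 22 → w.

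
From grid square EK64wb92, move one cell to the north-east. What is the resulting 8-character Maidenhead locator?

EK64xb03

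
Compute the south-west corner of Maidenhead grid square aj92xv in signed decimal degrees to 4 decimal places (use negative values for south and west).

2.8750, -160.0833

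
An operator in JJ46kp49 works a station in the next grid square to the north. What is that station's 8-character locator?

Latitude extended square 9; +1 → 10, wraps to 0, carry into subsquare.
Latitude subsquare p = 15; +1 → 16 = q.
The longitude characters are unchanged.

JJ46kq40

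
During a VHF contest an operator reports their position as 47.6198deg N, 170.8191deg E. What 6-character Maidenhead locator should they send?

Offset from 180°W / 90°S: lon 350.8191°, lat 137.6198°.
Field: 350.8191/20 → 17 → R, 137.6198/10 → 13 → N; chars RN.
Square: 10.8191/2 → 5, 7.6198/1 → 7; chars 57.
Subsquare: 0.8191/0.0833333 → 9 → j, 0.6198/0.0416667 → 14 → o; chars jo.

RN57jo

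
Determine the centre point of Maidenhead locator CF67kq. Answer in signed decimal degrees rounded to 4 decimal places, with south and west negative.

Field C=2, F=5: +2·20° lon, +5·10° lat → SW at lon -140°, lat -40°.
Square 6, 7: +6·2° lon, +7·1° lat → SW at lon -128°, lat -33°.
Subsquare k=10, q=16: +10·0.0833333° lon, +16·0.0416667° lat → SW at lon -127.167°, lat -32.3333°.
Cell spans 0.0833333° lon × 0.0416667° lat. Centre is SW corner plus half of each.
latitude -32.3125, longitude -127.1250.

-32.3125, -127.1250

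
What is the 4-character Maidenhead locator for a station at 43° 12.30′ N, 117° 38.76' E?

Shift to the Maidenhead origin (180°W, 90°S): lon 297.65, lat 133.20.
Field (20°×10°, letters A–R): lon ⌊297.65/20⌋ = 14 → O; lat ⌊133.20/10⌋ = 13 → N.
Square (2°×1°, digits 0–9): lon ⌊17.65/2⌋ = 8; lat ⌊3.20/1⌋ = 3.

ON83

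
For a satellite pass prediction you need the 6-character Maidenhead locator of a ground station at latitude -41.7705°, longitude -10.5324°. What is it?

Add 180° to longitude and 90° to latitude: 169.4676, 48.2295.
Field: 169.4676/20 → 8 → I, 48.2295/10 → 4 → E; chars IE.
Square: 9.4676/2 → 4, 8.2295/1 → 8; chars 48.
Subsquare: 1.4676/0.0833333 → 17 → r, 0.2295/0.0416667 → 5 → f; chars rf.

IE48rf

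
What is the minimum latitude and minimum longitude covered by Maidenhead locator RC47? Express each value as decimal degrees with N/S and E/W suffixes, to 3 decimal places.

Field R=17, C=2: +17·20° lon, +2·10° lat → SW at lon 160°, lat -70°.
Square 4, 7: +4·2° lon, +7·1° lat → SW at lon 168°, lat -63°.
latitude 63.000° S, longitude 168.000° E.

63.000° S, 168.000° E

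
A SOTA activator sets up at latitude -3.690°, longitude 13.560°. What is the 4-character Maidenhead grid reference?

JI66

Shift to the Maidenhead origin (180°W, 90°S): lon 193.56, lat 86.31.
Field: 193.56/20 → 9 → J, 86.31/10 → 8 → I; chars JI.
Square: 13.56/2 → 6, 6.31/1 → 6; chars 66.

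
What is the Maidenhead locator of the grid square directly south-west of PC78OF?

PC78ne

Longitude subsquare o = 14; −1 → 13 = n.
Latitude subsquare f = 5; −1 → 4 = e.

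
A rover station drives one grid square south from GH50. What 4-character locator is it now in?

GG59

Latitude square 0; −1 → -1, wraps to 9, carry into field.
Latitude field H = 7; −1 → 6 = G.
The longitude characters are unchanged.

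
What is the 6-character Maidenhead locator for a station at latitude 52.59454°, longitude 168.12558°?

RO42bo

Shift to the Maidenhead origin (180°W, 90°S): lon 348.1256, lat 142.5945.
Field: lon ⌊348.1256/20⌋ = 17 → R; lat ⌊142.5945/10⌋ = 14 → O.
Square: lon ⌊8.1256/2⌋ = 4; lat ⌊2.5945/1⌋ = 2.
Subsquare: lon ⌊0.1256/0.0833333⌋ = 1 → b; lat ⌊0.5945/0.0416667⌋ = 14 → o.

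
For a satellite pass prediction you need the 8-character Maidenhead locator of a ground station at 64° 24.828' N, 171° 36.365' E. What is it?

Add 180° to longitude and 90° to latitude: 351.60608, 154.41380.
Field: lon ⌊351.60608/20⌋ = 17 → R; lat ⌊154.41380/10⌋ = 15 → P.
Square: lon ⌊11.60608/2⌋ = 5; lat ⌊4.41380/1⌋ = 4.
Subsquare: lon ⌊1.60608/0.0833333⌋ = 19 → t; lat ⌊0.41380/0.0416667⌋ = 9 → j.
Extended square: lon ⌊0.02275/0.00833333⌋ = 2; lat ⌊0.03880/0.00416667⌋ = 9.

RP54tj29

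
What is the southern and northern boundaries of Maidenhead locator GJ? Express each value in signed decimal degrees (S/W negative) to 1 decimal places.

0.0, 10.0

Field G=6, J=9: +6·20° lon, +9·10° lat → SW at lon -60°, lat 0°.
Cell spans 20° lon × 10° lat.
south 0.0, north 10.0.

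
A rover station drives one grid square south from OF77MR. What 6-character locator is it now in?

OF77mq

Latitude subsquare r = 17; −1 → 16 = q.
The longitude characters are unchanged.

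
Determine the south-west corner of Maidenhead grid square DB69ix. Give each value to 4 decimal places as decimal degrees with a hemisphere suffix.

70.0417° S, 107.3333° W

Field D=3, B=1: +3·20° lon, +1·10° lat → SW at lon -120°, lat -80°.
Square 6, 9: +6·2° lon, +9·1° lat → SW at lon -108°, lat -71°.
Subsquare i=8, x=23: +8·0.0833333° lon, +23·0.0416667° lat → SW at lon -107.333°, lat -70.0417°.
latitude 70.0417° S, longitude 107.3333° W.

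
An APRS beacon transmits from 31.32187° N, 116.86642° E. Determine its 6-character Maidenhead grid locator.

Shift to the Maidenhead origin (180°W, 90°S): lon 296.8664, lat 121.3219.
Field (20°×10°, letters A–R): 296.8664/20 → 14 → O, 121.3219/10 → 12 → M; chars OM.
Square (2°×1°, digits 0–9): 16.8664/2 → 8, 1.3219/1 → 1; chars 81.
Subsquare (5′×2.5′, letters a–x): 0.8664/0.0833333 → 10 → k, 0.3219/0.0416667 → 7 → h; chars kh.

OM81kh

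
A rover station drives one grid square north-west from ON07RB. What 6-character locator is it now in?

Longitude subsquare r = 17; −1 → 16 = q.
Latitude subsquare b = 1; +1 → 2 = c.

ON07qc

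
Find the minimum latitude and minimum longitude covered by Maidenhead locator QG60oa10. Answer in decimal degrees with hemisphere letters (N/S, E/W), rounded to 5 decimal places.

30.00000° S, 153.17500° E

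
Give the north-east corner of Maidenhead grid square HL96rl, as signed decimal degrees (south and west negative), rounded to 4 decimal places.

26.5000, -20.5000

Field H=7, L=11: +7·20° lon, +11·10° lat → SW at lon -40°, lat 20°.
Square 9, 6: +9·2° lon, +6·1° lat → SW at lon -22°, lat 26°.
Subsquare r=17, l=11: +17·0.0833333° lon, +11·0.0416667° lat → SW at lon -20.5833°, lat 26.4583°.
Cell spans 0.0833333° lon × 0.0416667° lat. NE corner is SW corner plus one full cell.
latitude 26.5000, longitude -20.5000.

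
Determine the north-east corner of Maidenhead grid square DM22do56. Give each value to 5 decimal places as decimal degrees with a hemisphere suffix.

32.61250° N, 115.70000° W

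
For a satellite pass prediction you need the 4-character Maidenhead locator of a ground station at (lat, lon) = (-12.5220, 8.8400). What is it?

JH47

Offset from 180°W / 90°S: lon 188.84°, lat 77.48°.
Field: 188.84/20 → 9 → J, 77.48/10 → 7 → H; chars JH.
Square: 8.84/2 → 4, 7.48/1 → 7; chars 47.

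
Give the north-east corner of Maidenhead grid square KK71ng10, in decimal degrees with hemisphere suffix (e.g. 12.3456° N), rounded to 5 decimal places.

Field K=10, K=10: +10·20° lon, +10·10° lat → SW at lon 20°, lat 10°.
Square 7, 1: +7·2° lon, +1·1° lat → SW at lon 34°, lat 11°.
Subsquare n=13, g=6: +13·0.0833333° lon, +6·0.0416667° lat → SW at lon 35.0833°, lat 11.25°.
Extended square 1, 0: +1·0.00833333° lon, +0·0.00416667° lat → SW at lon 35.0917°, lat 11.25°.
Cell spans 0.00833333° lon × 0.00416667° lat. NE corner is SW corner plus one full cell.
latitude 11.25417° N, longitude 35.10000° E.

11.25417° N, 35.10000° E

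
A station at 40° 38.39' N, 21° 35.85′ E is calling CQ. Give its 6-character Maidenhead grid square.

KN00tp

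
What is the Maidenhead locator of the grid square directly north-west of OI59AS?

OI49xt

Longitude subsquare a = 0; −1 → -1, wraps to 23 = x, carry into square.
Longitude square 5; −1 → 4.
Latitude subsquare s = 18; +1 → 19 = t.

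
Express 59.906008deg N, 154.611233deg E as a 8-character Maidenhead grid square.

QO79hv37

Add 180° to longitude and 90° to latitude: 334.61123, 149.90601.
Field (20°×10°, letters A–R): 334.61123/20 → 16 → Q, 149.90601/10 → 14 → O; chars QO.
Square (2°×1°, digits 0–9): 14.61123/2 → 7, 9.90601/1 → 9; chars 79.
Subsquare (5′×2.5′, letters a–x): 0.61123/0.0833333 → 7 → h, 0.90601/0.0416667 → 21 → v; chars hv.
Extended square (30″×15″, digits 0–9): 0.02790/0.00833333 → 3, 0.03101/0.00416667 → 7; chars 37.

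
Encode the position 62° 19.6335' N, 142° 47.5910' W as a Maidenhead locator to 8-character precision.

Shift to the Maidenhead origin (180°W, 90°S): lon 37.20682, lat 152.32722.
Field (20°×10°, letters A–R): 37.20682/20 → 1 → B, 152.32722/10 → 15 → P; chars BP.
Square (2°×1°, digits 0–9): 17.20682/2 → 8, 2.32722/1 → 2; chars 82.
Subsquare (5′×2.5′, letters a–x): 1.20682/0.0833333 → 14 → o, 0.32722/0.0416667 → 7 → h; chars oh.
Extended square (30″×15″, digits 0–9): 0.04015/0.00833333 → 4, 0.03556/0.00416667 → 8; chars 48.

BP82oh48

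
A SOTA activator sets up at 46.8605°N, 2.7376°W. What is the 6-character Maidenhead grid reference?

IN86pu

Offset from 180°W / 90°S: lon 177.2624°, lat 136.8605°.
Field: 177.2624/20 → 8 → I, 136.8605/10 → 13 → N; chars IN.
Square: 17.2624/2 → 8, 6.8605/1 → 6; chars 86.
Subsquare: 1.2624/0.0833333 → 15 → p, 0.8605/0.0416667 → 20 → u; chars pu.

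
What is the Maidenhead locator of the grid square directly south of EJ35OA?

EJ34ox

Latitude subsquare a = 0; −1 → -1, wraps to 23 = x, carry into square.
Latitude square 5; −1 → 4.
The longitude characters are unchanged.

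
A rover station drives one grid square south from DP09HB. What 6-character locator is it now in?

DP09ha

Latitude subsquare b = 1; −1 → 0 = a.
The longitude characters are unchanged.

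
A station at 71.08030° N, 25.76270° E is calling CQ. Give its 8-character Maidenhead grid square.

KQ21vb19

Offset from 180°W / 90°S: lon 205.76270°, lat 161.08030°.
Field: 205.76270/20 → 10 → K, 161.08030/10 → 16 → Q; chars KQ.
Square: 5.76270/2 → 2, 1.08030/1 → 1; chars 21.
Subsquare: 1.76270/0.0833333 → 21 → v, 0.08030/0.0416667 → 1 → b; chars vb.
Extended square: 0.01270/0.00833333 → 1, 0.03863/0.00416667 → 9; chars 19.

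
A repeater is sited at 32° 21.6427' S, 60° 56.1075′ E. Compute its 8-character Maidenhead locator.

Add 180° to longitude and 90° to latitude: 240.93512, 57.63929.
Field (20°×10°, letters A–R): 240.93512/20 → 12 → M, 57.63929/10 → 5 → F; chars MF.
Square (2°×1°, digits 0–9): 0.93512/2 → 0, 7.63929/1 → 7; chars 07.
Subsquare (5′×2.5′, letters a–x): 0.93512/0.0833333 → 11 → l, 0.63929/0.0416667 → 15 → p; chars lp.
Extended square (30″×15″, digits 0–9): 0.01846/0.00833333 → 2, 0.01429/0.00416667 → 3; chars 23.

MF07lp23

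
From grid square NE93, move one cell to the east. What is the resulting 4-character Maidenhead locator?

OE03

Longitude square 9; +1 → 10, wraps to 0, carry into field.
Longitude field N = 13; +1 → 14 = O.
The latitude characters are unchanged.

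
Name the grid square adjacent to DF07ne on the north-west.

DF07mf

Longitude subsquare n = 13; −1 → 12 = m.
Latitude subsquare e = 4; +1 → 5 = f.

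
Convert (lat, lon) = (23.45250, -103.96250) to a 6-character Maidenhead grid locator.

Offset from 180°W / 90°S: lon 76.0375°, lat 113.4525°.
Field: lon ⌊76.0375/20⌋ = 3 → D; lat ⌊113.4525/10⌋ = 11 → L.
Square: lon ⌊16.0375/2⌋ = 8; lat ⌊3.4525/1⌋ = 3.
Subsquare: lon ⌊0.0375/0.0833333⌋ = 0 → a; lat ⌊0.4525/0.0416667⌋ = 10 → k.

DL83ak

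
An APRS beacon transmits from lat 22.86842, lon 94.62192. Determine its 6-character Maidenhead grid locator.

Shift to the Maidenhead origin (180°W, 90°S): lon 274.6219, lat 112.8684.
Field: 274.6219/20 → 13 → N, 112.8684/10 → 11 → L; chars NL.
Square: 14.6219/2 → 7, 2.8684/1 → 2; chars 72.
Subsquare: 0.6219/0.0833333 → 7 → h, 0.8684/0.0416667 → 20 → u; chars hu.

NL72hu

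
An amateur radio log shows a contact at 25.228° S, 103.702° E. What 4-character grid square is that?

OG14

Offset from 180°W / 90°S: lon 283.70°, lat 64.77°.
Field (20°×10°, letters A–R): 283.70/20 → 14 → O, 64.77/10 → 6 → G; chars OG.
Square (2°×1°, digits 0–9): 3.70/2 → 1, 4.77/1 → 4; chars 14.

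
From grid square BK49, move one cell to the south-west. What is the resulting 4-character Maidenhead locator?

Longitude square 4; −1 → 3.
Latitude square 9; −1 → 8.

BK38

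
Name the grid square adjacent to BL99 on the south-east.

CL08

Longitude square 9; +1 → 10, wraps to 0, carry into field.
Longitude field B = 1; +1 → 2 = C.
Latitude square 9; −1 → 8.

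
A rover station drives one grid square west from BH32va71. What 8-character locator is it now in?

Longitude extended square 7; −1 → 6.
The latitude characters are unchanged.

BH32va61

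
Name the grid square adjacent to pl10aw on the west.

Longitude subsquare a = 0; −1 → -1, wraps to 23 = x, carry into square.
Longitude square 1; −1 → 0.
The latitude characters are unchanged.

PL00xw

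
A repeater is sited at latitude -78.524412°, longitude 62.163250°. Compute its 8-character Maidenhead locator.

MB11bl94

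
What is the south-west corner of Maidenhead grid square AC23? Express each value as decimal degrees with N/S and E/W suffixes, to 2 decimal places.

67.00° S, 176.00° W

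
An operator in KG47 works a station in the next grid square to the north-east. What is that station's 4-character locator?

KG58

Longitude square 4; +1 → 5.
Latitude square 7; +1 → 8.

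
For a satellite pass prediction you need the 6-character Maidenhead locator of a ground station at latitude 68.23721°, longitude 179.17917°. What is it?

RP98of

Shift to the Maidenhead origin (180°W, 90°S): lon 359.1792, lat 158.2372.
Field: lon ⌊359.1792/20⌋ = 17 → R; lat ⌊158.2372/10⌋ = 15 → P.
Square: lon ⌊19.1792/2⌋ = 9; lat ⌊8.2372/1⌋ = 8.
Subsquare: lon ⌊1.1792/0.0833333⌋ = 14 → o; lat ⌊0.2372/0.0416667⌋ = 5 → f.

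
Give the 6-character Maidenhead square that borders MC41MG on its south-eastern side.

MC41nf

Longitude subsquare m = 12; +1 → 13 = n.
Latitude subsquare g = 6; −1 → 5 = f.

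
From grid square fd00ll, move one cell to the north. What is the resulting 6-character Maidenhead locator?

FD00lm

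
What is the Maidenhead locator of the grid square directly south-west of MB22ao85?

Longitude extended square 8; −1 → 7.
Latitude extended square 5; −1 → 4.

MB22ao74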